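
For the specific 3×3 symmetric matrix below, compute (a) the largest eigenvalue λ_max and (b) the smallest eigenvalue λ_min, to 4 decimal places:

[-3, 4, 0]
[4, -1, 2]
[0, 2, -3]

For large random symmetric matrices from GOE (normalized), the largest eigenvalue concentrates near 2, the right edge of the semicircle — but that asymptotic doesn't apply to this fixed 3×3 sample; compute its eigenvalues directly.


Since M is real symmetric, all three eigenvalues are real; they are the roots of det(λI − M) = λ³ − (tr M) λ² + s λ − det M, where s is the sum of the principal 2×2 minors.
tr M = -3 + (-1) + (-3) = -7.
s = ((-3)·(-1) − 4²) + ((-3)·(-3) − 0²) + ((-1)·(-3) − 2²) = -13 + 9 + (-1) = -5.
det M (expand along row 1) = (-3)·(-1) − 4·(-12) + 0·8 = 51.
Characteristic polynomial: λ³ + 7λ² − 5λ − 51 = 0.
Substitute λ = y + (tr M)/3 = y − 2.333333 to remove the quadratic term: y³ + p·y + q = 0 with p = s − (tr M)²/3 = -21.333333 and q = −2(tr M)³/27 + (tr M)·s/3 − det M = -13.925926.
Three real roots ⇒ use the trigonometric (Viète) form: r = 2√(−p/3) = 5.333333, φ = arccos(3q/(p·r)) = arccos(0.367187) = 1.194813 rad.
y_k = r·cos(φ/3 − 2πk/3) for k = 0, 1, 2 gives y = 4.915909, -0.666667, -4.249242.
λ_k = y_k − 2.333333 gives λ = 2.5826, -3.0000, -6.5826 (check: the sum is -7.0000 = tr M).

Hence λ_max = 2.5826 and λ_min = -6.5826.


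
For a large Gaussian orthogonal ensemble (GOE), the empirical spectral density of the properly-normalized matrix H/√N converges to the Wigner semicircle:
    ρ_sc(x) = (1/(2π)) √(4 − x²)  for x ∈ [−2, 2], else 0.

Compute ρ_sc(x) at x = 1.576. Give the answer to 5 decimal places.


ρ_sc(x) = (1/(2π)) √(4 − x²). With x = 1.576:
  4 − x² = 4 − (1.576)² = 4 − 2.483776 = 1.516224.
  √(4 − x²) = 1.231350.
  1/(2π) = 0.159155.
  ρ_sc(1.576) = 0.159155 · 1.231350 = 0.195976.

Rounded to 5 decimal places: ρ_sc(1.576) ≈ 0.19598.


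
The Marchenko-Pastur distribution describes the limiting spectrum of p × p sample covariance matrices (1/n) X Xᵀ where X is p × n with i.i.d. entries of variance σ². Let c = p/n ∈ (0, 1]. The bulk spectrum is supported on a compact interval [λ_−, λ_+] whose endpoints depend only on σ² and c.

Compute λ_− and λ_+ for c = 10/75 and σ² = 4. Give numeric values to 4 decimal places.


c = 10/75 = 0.133333; √c = 0.365148.
λ_− = σ² (1 − √c)² = 4 · (1 − 0.365148)² = 4 · (0.634852)² = 1.612146.
λ_+ = σ² (1 + √c)² = 4 · (1 + 0.365148)² = 4 · (1.365148)² = 7.454520.

Rounded to 4 decimal places: λ_− ≈ 1.6121, λ_+ ≈ 7.4545.


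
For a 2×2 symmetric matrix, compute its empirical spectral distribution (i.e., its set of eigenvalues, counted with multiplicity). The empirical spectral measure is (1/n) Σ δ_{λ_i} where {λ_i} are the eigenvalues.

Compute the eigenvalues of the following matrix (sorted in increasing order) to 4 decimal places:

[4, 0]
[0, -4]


Since M is real symmetric, both eigenvalues are real; they are the roots of det(λI − M) = λ² − (tr M) λ + det M.
tr M = 4 + (-4) = 0.
det M = 4·(-4) − 0² = -16 − 0 = -16.
Characteristic polynomial: λ² − 16 = 0.
Discriminant Δ = (tr M)² − 4·det M = 0 − (-64) = 64; √Δ = 8.000000.
λ = (tr M ± √Δ)/2 = (0 ± 8.000000)/2, giving (tr M − √Δ)/2 = -4.0000 and (tr M + √Δ)/2 = 4.0000.

Eigenvalues sorted in increasing order: [-4.0000, 4.0000].


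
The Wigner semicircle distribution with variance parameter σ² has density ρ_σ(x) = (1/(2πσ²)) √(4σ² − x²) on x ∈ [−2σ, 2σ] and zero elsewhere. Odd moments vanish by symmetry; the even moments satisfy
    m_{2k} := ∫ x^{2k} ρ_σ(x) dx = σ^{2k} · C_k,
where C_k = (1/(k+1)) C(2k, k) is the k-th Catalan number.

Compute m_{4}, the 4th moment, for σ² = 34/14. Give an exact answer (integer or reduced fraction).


By the scaled semicircle moment identity, m_{2k} = σ^{2k} · C_k with k = 2.
C_2 = (1/(k+1)) · C(2k, k) = (1/3) · C(4, 2) = (1/3) · 6 = 2.
σ^{2k} = (σ²)^k = (34/14)^2 = 289/49.

Therefore m_{4} = σ^{4} · C_2 = (289/49) · 2 = 578/49.


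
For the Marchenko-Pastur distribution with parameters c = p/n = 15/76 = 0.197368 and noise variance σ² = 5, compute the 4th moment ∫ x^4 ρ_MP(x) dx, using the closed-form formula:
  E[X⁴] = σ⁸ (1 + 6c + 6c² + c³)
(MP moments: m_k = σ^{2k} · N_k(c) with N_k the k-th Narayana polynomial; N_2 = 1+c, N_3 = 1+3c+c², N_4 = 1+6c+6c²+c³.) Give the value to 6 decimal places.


E[X⁴] = σ⁸ (1 + 6c + 6c² + c³) (fourth MP moment). With σ² = 5 (so σ⁸ = 625) and c = 15/76 = 0.197368: E[X⁴] = 625 · (1 + 6·0.197368 + 6·(0.197368)² + (0.197368)³) = 625 · 2.425625.

So E[X^4] = 1516.015397.


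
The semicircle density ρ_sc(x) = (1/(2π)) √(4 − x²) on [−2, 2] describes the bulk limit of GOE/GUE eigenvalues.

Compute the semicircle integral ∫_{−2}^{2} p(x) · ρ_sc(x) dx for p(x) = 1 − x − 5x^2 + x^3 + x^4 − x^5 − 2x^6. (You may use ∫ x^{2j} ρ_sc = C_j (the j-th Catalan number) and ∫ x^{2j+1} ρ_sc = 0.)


Write p(x) = Σ a_i x^i, split into monomials and integrate each against ρ_sc separately.
Using ∫ x^{2j} ρ_sc = C_j = (1/(j+1)) C(2j, j) (Catalan numbers) and ∫ x^{2j+1} ρ_sc = 0 (odd monomials vanish by symmetry):
  i = 0 (even): a_0 · C_{0} = 1 · 1 = 1
  i = 1 (odd): ∫ x^1 ρ_sc = 0 (vanishes)
  i = 2 (even): a_2 · C_{1} = -5 · 1 = -5
  i = 3 (odd): ∫ x^3 ρ_sc = 0 (vanishes)
  i = 4 (even): a_4 · C_{2} = 1 · 2 = 2
  i = 5 (odd): ∫ x^5 ρ_sc = 0 (vanishes)
  i = 6 (even): a_6 · C_{3} = -2 · 5 = -10

Summing the contributions: ∫_{−2}^{2} p(x) ρ_sc(x) dx = 1 + (-5) + 2 + (-10) = -12.


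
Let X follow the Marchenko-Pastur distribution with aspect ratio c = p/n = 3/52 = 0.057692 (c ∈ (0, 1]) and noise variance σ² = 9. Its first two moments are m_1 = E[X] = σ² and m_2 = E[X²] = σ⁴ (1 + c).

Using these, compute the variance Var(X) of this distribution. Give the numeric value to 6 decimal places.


m_1 = E[X] = σ² = 9, so m_1² = 81.
m_2 = E[X²] = σ⁴ (1 + c) = 81 · (1 + 0.057692) = 81 · 1.057692 = 85.673077.
(Note m_2 − m_1² simplifies to c · σ⁴ = 0.057692 · 81.)

Var(X) = m_2 − m_1² = 85.673077 − 81 = 4.673077.


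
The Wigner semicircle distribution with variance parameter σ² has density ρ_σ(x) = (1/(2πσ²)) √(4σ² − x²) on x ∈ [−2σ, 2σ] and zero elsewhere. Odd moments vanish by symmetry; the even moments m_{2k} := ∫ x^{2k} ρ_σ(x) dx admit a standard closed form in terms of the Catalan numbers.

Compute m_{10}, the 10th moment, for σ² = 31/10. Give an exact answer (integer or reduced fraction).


By the scaled semicircle moment identity, m_{2k} = σ^{2k} · C_k with k = 5.
C_5 = (1/(k+1)) · C(2k, k) = (1/6) · C(10, 5) = (1/6) · 252 = 42.
σ^{2k} = (σ²)^k = (31/10)^5 = 28629151/100000.

Therefore m_{10} = σ^{10} · C_5 = (28629151/100000) · 42 = 601212171/50000.


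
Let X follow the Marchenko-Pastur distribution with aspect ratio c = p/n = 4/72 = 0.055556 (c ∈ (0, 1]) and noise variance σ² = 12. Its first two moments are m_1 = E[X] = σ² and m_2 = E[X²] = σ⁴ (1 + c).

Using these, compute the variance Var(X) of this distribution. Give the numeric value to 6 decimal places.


m_1 = E[X] = σ² = 12, so m_1² = 144.
m_2 = E[X²] = σ⁴ (1 + c) = 144 · (1 + 0.055556) = 144 · 1.055556 = 152.000000.
(Note m_2 − m_1² simplifies to c · σ⁴ = 0.055556 · 144.)

Var(X) = m_2 − m_1² = 152.000000 − 144 = 8.000000.


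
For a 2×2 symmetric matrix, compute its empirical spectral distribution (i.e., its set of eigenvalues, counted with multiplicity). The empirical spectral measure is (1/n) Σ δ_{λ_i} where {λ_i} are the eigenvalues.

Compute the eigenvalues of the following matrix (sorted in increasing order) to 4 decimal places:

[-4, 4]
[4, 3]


Since M is real symmetric, both eigenvalues are real; they are the roots of det(λI − M) = λ² − (tr M) λ + det M.
tr M = -4 + 3 = -1.
det M = (-4)·3 − 4² = -12 − 16 = -28.
Characteristic polynomial: λ² + λ − 28 = 0.
Discriminant Δ = (tr M)² − 4·det M = 1 − (-112) = 113; √Δ = 10.630146.
λ = (tr M ± √Δ)/2 = (-1 ± 10.630146)/2, giving (tr M − √Δ)/2 = -5.8151 and (tr M + √Δ)/2 = 4.8151.

Eigenvalues sorted in increasing order: [-5.8151, 4.8151].


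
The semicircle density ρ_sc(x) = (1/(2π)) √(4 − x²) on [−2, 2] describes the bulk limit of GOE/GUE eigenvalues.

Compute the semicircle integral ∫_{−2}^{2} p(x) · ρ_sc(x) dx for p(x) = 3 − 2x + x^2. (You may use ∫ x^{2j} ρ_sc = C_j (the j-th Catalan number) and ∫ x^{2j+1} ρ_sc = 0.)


Write p(x) = Σ a_i x^i, split into monomials and integrate each against ρ_sc separately.
Using ∫ x^{2j} ρ_sc = C_j = (1/(j+1)) C(2j, j) (Catalan numbers) and ∫ x^{2j+1} ρ_sc = 0 (odd monomials vanish by symmetry):
  i = 0 (even): a_0 · C_{0} = 3 · 1 = 3
  i = 1 (odd): ∫ x^1 ρ_sc = 0 (vanishes)
  i = 2 (even): a_2 · C_{1} = 1 · 1 = 1

Summing the contributions: ∫_{−2}^{2} p(x) ρ_sc(x) dx = 3 + 1 = 4.


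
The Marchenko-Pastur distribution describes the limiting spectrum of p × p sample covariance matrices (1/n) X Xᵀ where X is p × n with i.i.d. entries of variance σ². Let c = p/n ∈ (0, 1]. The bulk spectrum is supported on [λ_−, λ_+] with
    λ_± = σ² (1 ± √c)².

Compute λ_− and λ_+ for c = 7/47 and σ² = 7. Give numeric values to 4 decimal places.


c = 7/47 = 0.148936; √c = 0.385922.
λ_− = σ² (1 − √c)² = 7 · (1 − 0.385922)² = 7 · (0.614078)² = 2.639638.
λ_+ = σ² (1 + √c)² = 7 · (1 + 0.385922)² = 7 · (1.385922)² = 13.445468.

Rounded to 4 decimal places: λ_− ≈ 2.6396, λ_+ ≈ 13.4455.


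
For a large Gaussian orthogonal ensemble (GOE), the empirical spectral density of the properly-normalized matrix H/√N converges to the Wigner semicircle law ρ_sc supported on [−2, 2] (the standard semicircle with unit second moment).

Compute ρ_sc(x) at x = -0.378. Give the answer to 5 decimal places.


ρ_sc(x) = (1/(2π)) √(4 − x²). With x = -0.378:
  4 − x² = 4 − (-0.378)² = 4 − 0.142884 = 3.857116.
  √(4 − x²) = 1.963954.
  1/(2π) = 0.159155.
  ρ_sc(-0.378) = 0.159155 · 1.963954 = 0.312573.

Rounded to 5 decimal places: ρ_sc(-0.378) ≈ 0.31257.


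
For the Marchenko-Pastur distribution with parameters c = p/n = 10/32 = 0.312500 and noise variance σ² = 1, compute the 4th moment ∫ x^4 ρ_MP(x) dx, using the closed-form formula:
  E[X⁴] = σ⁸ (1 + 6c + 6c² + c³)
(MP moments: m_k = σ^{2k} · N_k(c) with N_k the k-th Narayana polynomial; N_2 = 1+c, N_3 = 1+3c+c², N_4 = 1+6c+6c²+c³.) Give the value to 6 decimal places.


E[X⁴] = σ⁸ (1 + 6c + 6c² + c³) (fourth MP moment). With σ² = 1 (so σ⁸ = 1) and c = 10/32 = 0.312500: E[X⁴] = 1 · (1 + 6·0.312500 + 6·(0.312500)² + (0.312500)³) = 1 · 3.491455.

So E[X^4] = 3.491455.


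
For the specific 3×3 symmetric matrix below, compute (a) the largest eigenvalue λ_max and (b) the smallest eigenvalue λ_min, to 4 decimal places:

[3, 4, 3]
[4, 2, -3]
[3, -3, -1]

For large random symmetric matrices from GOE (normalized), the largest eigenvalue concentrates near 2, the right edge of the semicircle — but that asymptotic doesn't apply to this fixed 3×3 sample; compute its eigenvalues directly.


Since M is real symmetric, all three eigenvalues are real; they are the roots of det(λI − M) = λ³ − (tr M) λ² + s λ − det M, where s is the sum of the principal 2×2 minors.
tr M = 3 + 2 + (-1) = 4.
s = (3·2 − 4²) + (3·(-1) − 3²) + (2·(-1) − (-3)²) = -10 + (-12) + (-11) = -33.
det M (expand along row 1) = 3·(-11) − 4·5 + 3·(-18) = -107.
Characteristic polynomial: λ³ − 4λ² − 33λ + 107 = 0.
Substitute λ = y + (tr M)/3 = y + 1.333333 to remove the quadratic term: y³ + p·y + q = 0 with p = s − (tr M)²/3 = -38.333333 and q = −2(tr M)³/27 + (tr M)·s/3 − det M = 58.259259.
Three real roots ⇒ use the trigonometric (Viète) form: r = 2√(−p/3) = 7.149204, φ = arccos(3q/(p·r)) = arccos(-0.637752) = 2.262373 rad.
y_k = r·cos(φ/3 − 2πk/3) for k = 0, 1, 2 gives y = 5.210850, 1.633515, -6.844365.
λ_k = y_k + 1.333333 gives λ = 6.5442, 2.9668, -5.5110 (check: the sum is 4.0000 = tr M).

Hence λ_max = 6.5442 and λ_min = -5.5110.


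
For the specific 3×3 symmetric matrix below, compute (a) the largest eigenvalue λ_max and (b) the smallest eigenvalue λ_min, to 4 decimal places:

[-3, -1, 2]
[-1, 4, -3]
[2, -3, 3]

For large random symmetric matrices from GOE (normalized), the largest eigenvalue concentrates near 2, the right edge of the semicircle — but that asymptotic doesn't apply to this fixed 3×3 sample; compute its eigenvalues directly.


Since M is real symmetric, all three eigenvalues are real; they are the roots of det(λI − M) = λ³ − (tr M) λ² + s λ − det M, where s is the sum of the principal 2×2 minors.
tr M = -3 + 4 + 3 = 4.
s = ((-3)·4 − (-1)²) + ((-3)·3 − 2²) + (4·3 − (-3)²) = -13 + (-13) + 3 = -23.
det M (expand along row 1) = (-3)·3 − (-1)·3 + 2·(-5) = -16.
Characteristic polynomial: λ³ − 4λ² − 23λ + 16 = 0.
Substitute λ = y + (tr M)/3 = y + 1.333333 to remove the quadratic term: y³ + p·y + q = 0 with p = s − (tr M)²/3 = -28.333333 and q = −2(tr M)³/27 + (tr M)·s/3 − det M = -19.407407.
Three real roots ⇒ use the trigonometric (Viète) form: r = 2√(−p/3) = 6.146363, φ = arccos(3q/(p·r)) = arccos(0.334328) = 1.229904 rad.
y_k = r·cos(φ/3 − 2πk/3) for k = 0, 1, 2 gives y = 5.637036, -0.696914, -4.940122.
λ_k = y_k + 1.333333 gives λ = 6.9704, 0.6364, -3.6068 (check: the sum is 4.0000 = tr M).

Hence λ_max = 6.9704 and λ_min = -3.6068.


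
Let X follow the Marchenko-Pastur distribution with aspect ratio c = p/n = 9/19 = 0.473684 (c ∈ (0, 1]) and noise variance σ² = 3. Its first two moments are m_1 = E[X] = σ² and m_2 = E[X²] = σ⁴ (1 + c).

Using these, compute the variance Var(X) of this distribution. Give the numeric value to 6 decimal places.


m_1 = E[X] = σ² = 3, so m_1² = 9.
m_2 = E[X²] = σ⁴ (1 + c) = 9 · (1 + 0.473684) = 9 · 1.473684 = 13.263158.
(Note m_2 − m_1² simplifies to c · σ⁴ = 0.473684 · 9.)

Var(X) = m_2 − m_1² = 13.263158 − 9 = 4.263158.


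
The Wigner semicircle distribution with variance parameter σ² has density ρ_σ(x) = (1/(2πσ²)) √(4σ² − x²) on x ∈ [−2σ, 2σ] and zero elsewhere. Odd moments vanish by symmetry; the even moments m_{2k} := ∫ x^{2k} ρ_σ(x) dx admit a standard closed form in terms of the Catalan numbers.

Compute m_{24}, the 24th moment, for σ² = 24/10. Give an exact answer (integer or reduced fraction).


By the scaled semicircle moment identity, m_{2k} = σ^{2k} · C_k with k = 12.
C_12 = (1/(k+1)) · C(2k, k) = (1/13) · C(24, 12) = (1/13) · 2704156 = 208012.
σ^{2k} = (σ²)^k = (24/10)^12 = 8916100448256/244140625.

Therefore m_{24} = σ^{24} · C_12 = (8916100448256/244140625) · 208012 = 1854655886442627072/244140625.


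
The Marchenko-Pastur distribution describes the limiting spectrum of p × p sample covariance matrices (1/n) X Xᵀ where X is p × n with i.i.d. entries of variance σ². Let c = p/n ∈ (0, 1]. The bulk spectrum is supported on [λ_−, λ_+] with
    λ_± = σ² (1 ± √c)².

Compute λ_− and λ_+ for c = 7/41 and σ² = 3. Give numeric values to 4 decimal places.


c = 7/41 = 0.170732; √c = 0.413197.
λ_− = σ² (1 − √c)² = 3 · (1 − 0.413197)² = 3 · (0.586803)² = 1.033014.
λ_+ = σ² (1 + √c)² = 3 · (1 + 0.413197)² = 3 · (1.413197)² = 5.991377.

Rounded to 4 decimal places: λ_− ≈ 1.0330, λ_+ ≈ 5.9914.


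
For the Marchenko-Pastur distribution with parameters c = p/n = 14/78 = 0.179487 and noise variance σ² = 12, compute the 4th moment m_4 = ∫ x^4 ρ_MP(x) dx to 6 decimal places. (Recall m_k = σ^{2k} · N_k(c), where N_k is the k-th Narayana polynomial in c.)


E[X⁴] = σ⁸ (1 + 6c + 6c² + c³) (fourth MP moment). With σ² = 12 (so σ⁸ = 20736) and c = 14/78 = 0.179487: E[X⁴] = 20736 · (1 + 6·0.179487 + 6·(0.179487)² + (0.179487)³) = 20736 · 2.275999.

So E[X^4] = 47195.120619.


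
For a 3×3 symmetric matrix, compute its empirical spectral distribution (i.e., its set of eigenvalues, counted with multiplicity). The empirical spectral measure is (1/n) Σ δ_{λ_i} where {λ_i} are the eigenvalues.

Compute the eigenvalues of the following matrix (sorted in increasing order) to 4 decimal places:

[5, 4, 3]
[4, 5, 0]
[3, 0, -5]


Since M is real symmetric, all three eigenvalues are real; they are the roots of det(λI − M) = λ³ − (tr M) λ² + s λ − det M, where s is the sum of the principal 2×2 minors.
tr M = 5 + 5 + (-5) = 5.
s = (5·5 − 4²) + (5·(-5) − 3²) + (5·(-5) − 0²) = 9 + (-34) + (-25) = -50.
det M (expand along row 1) = 5·(-25) − 4·(-20) + 3·(-15) = -90.
Characteristic polynomial: λ³ − 5λ² − 50λ + 90 = 0.
Substitute λ = y + (tr M)/3 = y + 1.666667 to remove the quadratic term: y³ + p·y + q = 0 with p = s − (tr M)²/3 = -58.333333 and q = −2(tr M)³/27 + (tr M)·s/3 − det M = -2.592593.
Three real roots ⇒ use the trigonometric (Viète) form: r = 2√(−p/3) = 8.819171, φ = arccos(3q/(p·r)) = arccos(0.015119) = 1.555677 rad.
y_k = r·cos(φ/3 − 2πk/3) for k = 0, 1, 2 gives y = 7.659752, -0.044446, -7.615306.
λ_k = y_k + 1.666667 gives λ = 9.3264, 1.6222, -5.9486 (check: the sum is 5.0000 = tr M).

Eigenvalues sorted in increasing order: [-5.9486, 1.6222, 9.3264].


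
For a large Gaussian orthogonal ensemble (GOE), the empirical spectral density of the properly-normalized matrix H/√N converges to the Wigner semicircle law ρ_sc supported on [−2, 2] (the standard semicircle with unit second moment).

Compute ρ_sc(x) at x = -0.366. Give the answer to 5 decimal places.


ρ_sc(x) = (1/(2π)) √(4 − x²). With x = -0.366:
  4 − x² = 4 − (-0.366)² = 4 − 0.133956 = 3.866044.
  √(4 − x²) = 1.966226.
  1/(2π) = 0.159155.
  ρ_sc(-0.366) = 0.159155 · 1.966226 = 0.312935.

Rounded to 5 decimal places: ρ_sc(-0.366) ≈ 0.31293.


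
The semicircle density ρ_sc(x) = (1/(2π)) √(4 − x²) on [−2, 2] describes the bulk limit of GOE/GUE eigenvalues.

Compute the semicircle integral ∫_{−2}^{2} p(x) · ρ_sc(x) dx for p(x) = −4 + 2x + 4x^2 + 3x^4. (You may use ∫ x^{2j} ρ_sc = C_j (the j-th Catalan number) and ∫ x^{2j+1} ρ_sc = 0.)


Write p(x) = Σ a_i x^i, split into monomials and integrate each against ρ_sc separately.
Using ∫ x^{2j} ρ_sc = C_j = (1/(j+1)) C(2j, j) (Catalan numbers) and ∫ x^{2j+1} ρ_sc = 0 (odd monomials vanish by symmetry):
  i = 0 (even): a_0 · C_{0} = -4 · 1 = -4
  i = 1 (odd): ∫ x^1 ρ_sc = 0 (vanishes)
  i = 2 (even): a_2 · C_{1} = 4 · 1 = 4
  i = 4 (even): a_4 · C_{2} = 3 · 2 = 6

Summing the contributions: ∫_{−2}^{2} p(x) ρ_sc(x) dx = (-4) + 4 + 6 = 6.


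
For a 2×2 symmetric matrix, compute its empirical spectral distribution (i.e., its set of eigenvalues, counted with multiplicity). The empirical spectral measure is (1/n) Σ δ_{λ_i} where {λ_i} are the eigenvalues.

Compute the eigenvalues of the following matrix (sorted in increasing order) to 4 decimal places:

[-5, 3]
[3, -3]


Since M is real symmetric, both eigenvalues are real; they are the roots of det(λI − M) = λ² − (tr M) λ + det M.
tr M = -5 + (-3) = -8.
det M = (-5)·(-3) − 3² = 15 − 9 = 6.
Characteristic polynomial: λ² + 8λ + 6 = 0.
Discriminant Δ = (tr M)² − 4·det M = 64 − 24 = 40; √Δ = 6.324555.
λ = (tr M ± √Δ)/2 = (-8 ± 6.324555)/2, giving (tr M − √Δ)/2 = -7.1623 and (tr M + √Δ)/2 = -0.8377.

Eigenvalues sorted in increasing order: [-7.1623, -0.8377].


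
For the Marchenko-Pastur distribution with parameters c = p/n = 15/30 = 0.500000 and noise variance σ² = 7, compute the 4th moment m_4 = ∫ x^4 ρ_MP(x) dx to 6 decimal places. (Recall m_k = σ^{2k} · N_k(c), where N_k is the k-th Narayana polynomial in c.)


E[X⁴] = σ⁸ (1 + 6c + 6c² + c³) (fourth MP moment). With σ² = 7 (so σ⁸ = 2401) and c = 15/30 = 0.500000: E[X⁴] = 2401 · (1 + 6·0.500000 + 6·(0.500000)² + (0.500000)³) = 2401 · 5.625000.

So E[X^4] = 13505.625000.


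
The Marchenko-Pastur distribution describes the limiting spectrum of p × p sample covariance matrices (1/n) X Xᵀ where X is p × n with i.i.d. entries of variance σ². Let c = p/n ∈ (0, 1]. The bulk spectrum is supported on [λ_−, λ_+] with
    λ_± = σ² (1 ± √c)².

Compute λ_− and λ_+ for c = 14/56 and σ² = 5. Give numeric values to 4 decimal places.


c = 14/56 = 0.250000; √c = 0.500000.
λ_− = σ² (1 − √c)² = 5 · (1 − 0.500000)² = 5 · (0.500000)² = 1.250000.
λ_+ = σ² (1 + √c)² = 5 · (1 + 0.500000)² = 5 · (1.500000)² = 11.250000.

Rounded to 4 decimal places: λ_− ≈ 1.2500, λ_+ ≈ 11.2500.


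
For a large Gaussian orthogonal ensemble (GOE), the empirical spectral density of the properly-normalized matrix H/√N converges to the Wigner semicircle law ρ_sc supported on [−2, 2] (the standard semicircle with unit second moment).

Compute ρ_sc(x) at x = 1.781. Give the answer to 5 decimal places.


ρ_sc(x) = (1/(2π)) √(4 − x²). With x = 1.781:
  4 − x² = 4 − (1.781)² = 4 − 3.171961 = 0.828039.
  √(4 − x²) = 0.909966.
  1/(2π) = 0.159155.
  ρ_sc(1.781) = 0.159155 · 0.909966 = 0.144826.

Rounded to 5 decimal places: ρ_sc(1.781) ≈ 0.14483.


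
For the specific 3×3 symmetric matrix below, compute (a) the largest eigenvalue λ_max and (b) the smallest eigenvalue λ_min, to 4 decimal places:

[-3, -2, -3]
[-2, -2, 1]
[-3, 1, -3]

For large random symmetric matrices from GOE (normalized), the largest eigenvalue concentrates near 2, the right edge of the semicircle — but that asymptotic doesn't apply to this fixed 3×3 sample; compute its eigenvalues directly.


Since M is real symmetric, all three eigenvalues are real; they are the roots of det(λI − M) = λ³ − (tr M) λ² + s λ − det M, where s is the sum of the principal 2×2 minors.
tr M = -3 + (-2) + (-3) = -8.
s = ((-3)·(-2) − (-2)²) + ((-3)·(-3) − (-3)²) + ((-2)·(-3) − 1²) = 2 + 0 + 5 = 7.
det M (expand along row 1) = (-3)·5 − (-2)·9 + (-3)·(-8) = 27.
Characteristic polynomial: λ³ + 8λ² + 7λ − 27 = 0.
Substitute λ = y + (tr M)/3 = y − 2.666667 to remove the quadratic term: y³ + p·y + q = 0 with p = s − (tr M)²/3 = -14.333333 and q = −2(tr M)³/27 + (tr M)·s/3 − det M = -7.740741.
Three real roots ⇒ use the trigonometric (Viète) form: r = 2√(−p/3) = 4.371626, φ = arccos(3q/(p·r)) = arccos(0.370607) = 1.191134 rad.
y_k = r·cos(φ/3 − 2πk/3) for k = 0, 1, 2 gives y = 4.031548, -0.551772, -3.479776.
λ_k = y_k − 2.666667 gives λ = 1.3649, -3.2184, -6.1464 (check: the sum is -8.0000 = tr M).

Hence λ_max = 1.3649 and λ_min = -6.1464.


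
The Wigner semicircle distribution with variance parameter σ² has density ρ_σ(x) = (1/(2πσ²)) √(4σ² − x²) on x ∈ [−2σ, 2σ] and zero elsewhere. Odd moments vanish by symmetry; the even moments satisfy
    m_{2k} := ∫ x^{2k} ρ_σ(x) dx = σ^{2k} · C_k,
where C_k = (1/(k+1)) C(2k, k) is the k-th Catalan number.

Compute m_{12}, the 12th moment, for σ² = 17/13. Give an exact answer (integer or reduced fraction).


By the scaled semicircle moment identity, m_{2k} = σ^{2k} · C_k with k = 6.
C_6 = (1/(k+1)) · C(2k, k) = (1/7) · C(12, 6) = (1/7) · 924 = 132.
σ^{2k} = (σ²)^k = (17/13)^6 = 24137569/4826809.

Therefore m_{12} = σ^{12} · C_6 = (24137569/4826809) · 132 = 3186159108/4826809.


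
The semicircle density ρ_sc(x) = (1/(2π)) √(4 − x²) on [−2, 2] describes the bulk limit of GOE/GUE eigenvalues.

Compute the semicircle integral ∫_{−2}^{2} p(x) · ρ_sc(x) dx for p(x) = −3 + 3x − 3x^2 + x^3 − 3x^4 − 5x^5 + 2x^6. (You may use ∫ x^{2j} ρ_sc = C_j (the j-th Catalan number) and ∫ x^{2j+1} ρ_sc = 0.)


Write p(x) = Σ a_i x^i, split into monomials and integrate each against ρ_sc separately.
Using ∫ x^{2j} ρ_sc = C_j = (1/(j+1)) C(2j, j) (Catalan numbers) and ∫ x^{2j+1} ρ_sc = 0 (odd monomials vanish by symmetry):
  i = 0 (even): a_0 · C_{0} = -3 · 1 = -3
  i = 1 (odd): ∫ x^1 ρ_sc = 0 (vanishes)
  i = 2 (even): a_2 · C_{1} = -3 · 1 = -3
  i = 3 (odd): ∫ x^3 ρ_sc = 0 (vanishes)
  i = 4 (even): a_4 · C_{2} = -3 · 2 = -6
  i = 5 (odd): ∫ x^5 ρ_sc = 0 (vanishes)
  i = 6 (even): a_6 · C_{3} = 2 · 5 = 10

Summing the contributions: ∫_{−2}^{2} p(x) ρ_sc(x) dx = (-3) + (-3) + (-6) + 10 = -2.


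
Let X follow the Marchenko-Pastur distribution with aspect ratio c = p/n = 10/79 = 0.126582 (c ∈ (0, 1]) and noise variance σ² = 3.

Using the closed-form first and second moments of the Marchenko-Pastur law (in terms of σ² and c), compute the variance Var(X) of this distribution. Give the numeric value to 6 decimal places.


Recall the MP moments m_1 = E[X] = σ² and m_2 = E[X²] = σ⁴ (1 + c).
m_1 = E[X] = σ² = 3, so m_1² = 9.
m_2 = E[X²] = σ⁴ (1 + c) = 9 · (1 + 0.126582) = 9 · 1.126582 = 10.139241.
(Note m_2 − m_1² simplifies to c · σ⁴ = 0.126582 · 9.)

Var(X) = m_2 − m_1² = 10.139241 − 9 = 1.139241.


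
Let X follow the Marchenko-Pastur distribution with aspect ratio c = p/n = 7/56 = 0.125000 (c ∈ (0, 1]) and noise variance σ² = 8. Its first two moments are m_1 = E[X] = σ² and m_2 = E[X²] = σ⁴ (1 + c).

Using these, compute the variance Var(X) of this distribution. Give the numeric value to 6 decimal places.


m_1 = E[X] = σ² = 8, so m_1² = 64.
m_2 = E[X²] = σ⁴ (1 + c) = 64 · (1 + 0.125000) = 64 · 1.125000 = 72.000000.
(Note m_2 − m_1² simplifies to c · σ⁴ = 0.125000 · 64.)

Var(X) = m_2 − m_1² = 72.000000 − 64 = 8.000000.


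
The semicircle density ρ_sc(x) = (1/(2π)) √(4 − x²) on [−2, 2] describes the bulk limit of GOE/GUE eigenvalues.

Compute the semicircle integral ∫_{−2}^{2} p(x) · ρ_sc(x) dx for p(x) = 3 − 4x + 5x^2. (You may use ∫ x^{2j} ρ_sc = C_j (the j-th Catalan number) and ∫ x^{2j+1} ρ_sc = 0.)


Write p(x) = Σ a_i x^i, split into monomials and integrate each against ρ_sc separately.
Using ∫ x^{2j} ρ_sc = C_j = (1/(j+1)) C(2j, j) (Catalan numbers) and ∫ x^{2j+1} ρ_sc = 0 (odd monomials vanish by symmetry):
  i = 0 (even): a_0 · C_{0} = 3 · 1 = 3
  i = 1 (odd): ∫ x^1 ρ_sc = 0 (vanishes)
  i = 2 (even): a_2 · C_{1} = 5 · 1 = 5

Summing the contributions: ∫_{−2}^{2} p(x) ρ_sc(x) dx = 3 + 5 = 8.


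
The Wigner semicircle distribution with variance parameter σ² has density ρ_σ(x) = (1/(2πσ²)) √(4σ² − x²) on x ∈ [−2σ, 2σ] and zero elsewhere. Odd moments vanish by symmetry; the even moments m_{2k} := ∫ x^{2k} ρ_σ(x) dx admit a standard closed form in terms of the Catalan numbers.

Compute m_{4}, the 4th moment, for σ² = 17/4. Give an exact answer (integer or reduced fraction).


By the scaled semicircle moment identity, m_{2k} = σ^{2k} · C_k with k = 2.
C_2 = (1/(k+1)) · C(2k, k) = (1/3) · C(4, 2) = (1/3) · 6 = 2.
σ^{2k} = (σ²)^k = (17/4)^2 = 289/16.

Therefore m_{4} = σ^{4} · C_2 = (289/16) · 2 = 289/8.


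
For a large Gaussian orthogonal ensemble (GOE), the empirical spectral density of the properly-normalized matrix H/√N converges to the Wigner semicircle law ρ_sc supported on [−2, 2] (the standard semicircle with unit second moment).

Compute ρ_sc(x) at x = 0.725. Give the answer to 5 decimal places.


ρ_sc(x) = (1/(2π)) √(4 − x²). With x = 0.725:
  4 − x² = 4 − (0.725)² = 4 − 0.525625 = 3.474375.
  √(4 − x²) = 1.863968.
  1/(2π) = 0.159155.
  ρ_sc(0.725) = 0.159155 · 1.863968 = 0.296660.

Rounded to 5 decimal places: ρ_sc(0.725) ≈ 0.29666.


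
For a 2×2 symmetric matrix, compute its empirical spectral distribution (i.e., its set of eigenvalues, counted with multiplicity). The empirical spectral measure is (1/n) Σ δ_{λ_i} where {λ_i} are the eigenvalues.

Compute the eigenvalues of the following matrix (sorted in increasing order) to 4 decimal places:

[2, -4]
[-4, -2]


Since M is real symmetric, both eigenvalues are real; they are the roots of det(λI − M) = λ² − (tr M) λ + det M.
tr M = 2 + (-2) = 0.
det M = 2·(-2) − (-4)² = -4 − 16 = -20.
Characteristic polynomial: λ² − 20 = 0.
Discriminant Δ = (tr M)² − 4·det M = 0 − (-80) = 80; √Δ = 8.944272.
λ = (tr M ± √Δ)/2 = (0 ± 8.944272)/2, giving (tr M − √Δ)/2 = -4.4721 and (tr M + √Δ)/2 = 4.4721.

Eigenvalues sorted in increasing order: [-4.4721, 4.4721].


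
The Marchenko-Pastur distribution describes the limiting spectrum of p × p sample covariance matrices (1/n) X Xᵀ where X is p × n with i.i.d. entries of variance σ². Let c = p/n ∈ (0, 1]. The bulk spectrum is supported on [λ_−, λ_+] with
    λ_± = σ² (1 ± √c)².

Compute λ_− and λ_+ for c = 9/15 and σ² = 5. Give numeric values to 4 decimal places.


c = 9/15 = 0.600000; √c = 0.774597.
λ_− = σ² (1 − √c)² = 5 · (1 − 0.774597)² = 5 · (0.225403)² = 0.254033.
λ_+ = σ² (1 + √c)² = 5 · (1 + 0.774597)² = 5 · (1.774597)² = 15.745967.

Rounded to 4 decimal places: λ_− ≈ 0.2540, λ_+ ≈ 15.7460.


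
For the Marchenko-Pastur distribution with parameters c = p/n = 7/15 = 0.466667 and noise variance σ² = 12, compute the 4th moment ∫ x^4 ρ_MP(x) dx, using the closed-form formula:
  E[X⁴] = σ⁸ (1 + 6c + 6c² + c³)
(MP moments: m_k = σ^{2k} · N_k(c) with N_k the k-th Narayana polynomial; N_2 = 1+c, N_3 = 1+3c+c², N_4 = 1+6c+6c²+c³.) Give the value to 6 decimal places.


E[X⁴] = σ⁸ (1 + 6c + 6c² + c³) (fourth MP moment). With σ² = 12 (so σ⁸ = 20736) and c = 7/15 = 0.466667: E[X⁴] = 20736 · (1 + 6·0.466667 + 6·(0.466667)² + (0.466667)³) = 20736 · 5.208296.

So E[X^4] = 107999.232000.


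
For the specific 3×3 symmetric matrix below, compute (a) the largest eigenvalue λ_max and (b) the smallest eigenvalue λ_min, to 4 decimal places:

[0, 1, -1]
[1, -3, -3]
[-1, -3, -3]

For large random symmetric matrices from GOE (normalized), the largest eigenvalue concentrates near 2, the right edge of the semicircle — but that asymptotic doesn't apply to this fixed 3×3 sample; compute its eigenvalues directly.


Since M is real symmetric, all three eigenvalues are real; they are the roots of det(λI − M) = λ³ − (tr M) λ² + s λ − det M, where s is the sum of the principal 2×2 minors.
tr M = 0 + (-3) + (-3) = -6.
s = (0·(-3) − 1²) + (0·(-3) − (-1)²) + ((-3)·(-3) − (-3)²) = -1 + (-1) + 0 = -2.
det M (expand along row 1) = 0·0 − 1·(-6) + (-1)·(-6) = 12.
Characteristic polynomial: λ³ + 6λ² − 2λ − 12 = 0.
Substitute λ = y + (tr M)/3 = y − 2.000000 to remove the quadratic term: y³ + p·y + q = 0 with p = s − (tr M)²/3 = -14.000000 and q = −2(tr M)³/27 + (tr M)·s/3 − det M = 8.000000.
Three real roots ⇒ use the trigonometric (Viète) form: r = 2√(−p/3) = 4.320494, φ = arccos(3q/(p·r)) = arccos(-0.396780) = 1.978803 rad.
y_k = r·cos(φ/3 − 2πk/3) for k = 0, 1, 2 gives y = 3.414214, 0.585786, -4.000000.
λ_k = y_k − 2.000000 gives λ = 1.4142, -1.4142, -6.0000 (check: the sum is -6.0000 = tr M).

Hence λ_max = 1.4142 and λ_min = -6.0000.


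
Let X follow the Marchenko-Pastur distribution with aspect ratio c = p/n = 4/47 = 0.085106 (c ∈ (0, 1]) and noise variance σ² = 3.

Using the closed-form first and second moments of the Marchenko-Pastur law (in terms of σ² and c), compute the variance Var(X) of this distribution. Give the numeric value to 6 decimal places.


Recall the MP moments m_1 = E[X] = σ² and m_2 = E[X²] = σ⁴ (1 + c).
m_1 = E[X] = σ² = 3, so m_1² = 9.
m_2 = E[X²] = σ⁴ (1 + c) = 9 · (1 + 0.085106) = 9 · 1.085106 = 9.765957.
(Note m_2 − m_1² simplifies to c · σ⁴ = 0.085106 · 9.)

Var(X) = m_2 − m_1² = 9.765957 − 9 = 0.765957.


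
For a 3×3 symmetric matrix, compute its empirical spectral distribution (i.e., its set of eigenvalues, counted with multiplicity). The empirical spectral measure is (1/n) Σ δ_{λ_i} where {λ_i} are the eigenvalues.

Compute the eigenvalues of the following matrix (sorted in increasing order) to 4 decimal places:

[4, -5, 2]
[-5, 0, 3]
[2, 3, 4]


Since M is real symmetric, all three eigenvalues are real; they are the roots of det(λI − M) = λ³ − (tr M) λ² + s λ − det M, where s is the sum of the principal 2×2 minors.
tr M = 4 + 0 + 4 = 8.
s = (4·0 − (-5)²) + (4·4 − 2²) + (0·4 − 3²) = -25 + 12 + (-9) = -22.
det M (expand along row 1) = 4·(-9) − (-5)·(-26) + 2·(-15) = -196.
Characteristic polynomial: λ³ − 8λ² − 22λ + 196 = 0.
Substitute λ = y + (tr M)/3 = y + 2.666667 to remove the quadratic term: y³ + p·y + q = 0 with p = s − (tr M)²/3 = -43.333333 and q = −2(tr M)³/27 + (tr M)·s/3 − det M = 99.407407.
Three real roots ⇒ use the trigonometric (Viète) form: r = 2√(−p/3) = 7.601170, φ = arccos(3q/(p·r)) = arccos(-0.905394) = 2.703103 rad.
y_k = r·cos(φ/3 − 2πk/3) for k = 0, 1, 2 gives y = 4.718803, 2.801317, -7.520119.
λ_k = y_k + 2.666667 gives λ = 7.3855, 5.4680, -4.8535 (check: the sum is 8.0000 = tr M).

Eigenvalues sorted in increasing order: [-4.8535, 5.4680, 7.3855].


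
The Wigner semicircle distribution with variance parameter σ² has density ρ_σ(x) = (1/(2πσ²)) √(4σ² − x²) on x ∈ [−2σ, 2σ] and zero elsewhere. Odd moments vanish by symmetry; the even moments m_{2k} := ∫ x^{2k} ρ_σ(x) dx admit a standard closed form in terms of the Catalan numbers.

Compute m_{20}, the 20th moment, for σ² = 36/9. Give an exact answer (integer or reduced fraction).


By the scaled semicircle moment identity, m_{2k} = σ^{2k} · C_k with k = 10.
C_10 = (1/(k+1)) · C(2k, k) = (1/11) · C(20, 10) = (1/11) · 184756 = 16796.
σ^{2k} = (σ²)^k = (36/9)^10 = 1048576.

Therefore m_{20} = σ^{20} · C_10 = 1048576 · 16796 = 17611882496.


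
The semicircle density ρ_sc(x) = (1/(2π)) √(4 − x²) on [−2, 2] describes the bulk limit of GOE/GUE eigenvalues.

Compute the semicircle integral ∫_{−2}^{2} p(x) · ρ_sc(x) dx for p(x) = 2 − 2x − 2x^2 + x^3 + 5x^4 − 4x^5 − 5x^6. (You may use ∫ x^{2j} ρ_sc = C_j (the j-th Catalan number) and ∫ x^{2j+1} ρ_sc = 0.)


Write p(x) = Σ a_i x^i, split into monomials and integrate each against ρ_sc separately.
Using ∫ x^{2j} ρ_sc = C_j = (1/(j+1)) C(2j, j) (Catalan numbers) and ∫ x^{2j+1} ρ_sc = 0 (odd monomials vanish by symmetry):
  i = 0 (even): a_0 · C_{0} = 2 · 1 = 2
  i = 1 (odd): ∫ x^1 ρ_sc = 0 (vanishes)
  i = 2 (even): a_2 · C_{1} = -2 · 1 = -2
  i = 3 (odd): ∫ x^3 ρ_sc = 0 (vanishes)
  i = 4 (even): a_4 · C_{2} = 5 · 2 = 10
  i = 5 (odd): ∫ x^5 ρ_sc = 0 (vanishes)
  i = 6 (even): a_6 · C_{3} = -5 · 5 = -25

Summing the contributions: ∫_{−2}^{2} p(x) ρ_sc(x) dx = 2 + (-2) + 10 + (-25) = -15.


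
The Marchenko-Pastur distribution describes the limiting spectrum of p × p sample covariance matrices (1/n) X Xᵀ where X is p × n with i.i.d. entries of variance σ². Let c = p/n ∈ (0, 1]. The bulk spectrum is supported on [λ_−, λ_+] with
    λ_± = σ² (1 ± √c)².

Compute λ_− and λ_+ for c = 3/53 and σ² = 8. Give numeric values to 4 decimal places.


c = 3/53 = 0.056604; √c = 0.237915.
λ_− = σ² (1 − √c)² = 8 · (1 − 0.237915)² = 8 · (0.762085)² = 4.646183.
λ_+ = σ² (1 + √c)² = 8 · (1 + 0.237915)² = 8 · (1.237915)² = 12.259478.

Rounded to 4 decimal places: λ_− ≈ 4.6462, λ_+ ≈ 12.2595.


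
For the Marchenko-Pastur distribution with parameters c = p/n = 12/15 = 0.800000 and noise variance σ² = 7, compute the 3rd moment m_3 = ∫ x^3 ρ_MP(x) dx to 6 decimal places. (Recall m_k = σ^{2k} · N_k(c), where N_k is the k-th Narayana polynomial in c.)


E[X³] = σ⁶ (1 + 3c + c²) (third MP moment). With σ² = 7 (so σ⁶ = 343) and c = 12/15 = 0.800000: E[X³] = 343 · (1 + 3·0.800000 + (0.800000)²) = 343 · 4.040000.

So E[X^3] = 1385.720000.


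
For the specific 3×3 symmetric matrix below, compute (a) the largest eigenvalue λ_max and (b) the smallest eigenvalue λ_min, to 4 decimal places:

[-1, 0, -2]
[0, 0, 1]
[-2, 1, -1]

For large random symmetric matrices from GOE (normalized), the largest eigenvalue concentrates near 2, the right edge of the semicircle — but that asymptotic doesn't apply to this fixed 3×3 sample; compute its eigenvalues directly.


Since M is real symmetric, all three eigenvalues are real; they are the roots of det(λI − M) = λ³ − (tr M) λ² + s λ − det M, where s is the sum of the principal 2×2 minors.
tr M = -1 + 0 + (-1) = -2.
s = ((-1)·0 − 0²) + ((-1)·(-1) − (-2)²) + (0·(-1) − 1²) = 0 + (-3) + (-1) = -4.
det M (expand along row 1) = (-1)·(-1) − 0·2 + (-2)·0 = 1.
Characteristic polynomial: λ³ + 2λ² − 4λ − 1 = 0.
Substitute λ = y + (tr M)/3 = y − 0.666667 to remove the quadratic term: y³ + p·y + q = 0 with p = s − (tr M)²/3 = -5.333333 and q = −2(tr M)³/27 + (tr M)·s/3 − det M = 2.259259.
Three real roots ⇒ use the trigonometric (Viète) form: r = 2√(−p/3) = 2.666667, φ = arccos(3q/(p·r)) = arccos(-0.476562) = 2.067537 rad.
y_k = r·cos(φ/3 − 2πk/3) for k = 0, 1, 2 gives y = 2.058049, 0.439532, -2.497581.
λ_k = y_k − 0.666667 gives λ = 1.3914, -0.2271, -3.1642 (check: the sum is -2.0000 = tr M).

Hence λ_max = 1.3914 and λ_min = -3.1642.


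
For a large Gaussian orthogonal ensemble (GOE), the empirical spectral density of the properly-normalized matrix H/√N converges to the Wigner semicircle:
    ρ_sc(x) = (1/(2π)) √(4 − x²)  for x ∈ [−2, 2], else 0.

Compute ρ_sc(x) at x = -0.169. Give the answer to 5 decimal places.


ρ_sc(x) = (1/(2π)) √(4 − x²). With x = -0.169:
  4 − x² = 4 − (-0.169)² = 4 − 0.028561 = 3.971439.
  √(4 − x²) = 1.992847.
  1/(2π) = 0.159155.
  ρ_sc(-0.169) = 0.159155 · 1.992847 = 0.317171.

Rounded to 5 decimal places: ρ_sc(-0.169) ≈ 0.31717.


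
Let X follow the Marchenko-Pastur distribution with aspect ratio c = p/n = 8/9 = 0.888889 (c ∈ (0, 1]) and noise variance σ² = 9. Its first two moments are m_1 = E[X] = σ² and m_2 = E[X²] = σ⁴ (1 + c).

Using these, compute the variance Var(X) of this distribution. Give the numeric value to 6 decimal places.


m_1 = E[X] = σ² = 9, so m_1² = 81.
m_2 = E[X²] = σ⁴ (1 + c) = 81 · (1 + 0.888889) = 81 · 1.888889 = 153.000000.
(Note m_2 − m_1² simplifies to c · σ⁴ = 0.888889 · 81.)

Var(X) = m_2 − m_1² = 153.000000 − 81 = 72.000000.


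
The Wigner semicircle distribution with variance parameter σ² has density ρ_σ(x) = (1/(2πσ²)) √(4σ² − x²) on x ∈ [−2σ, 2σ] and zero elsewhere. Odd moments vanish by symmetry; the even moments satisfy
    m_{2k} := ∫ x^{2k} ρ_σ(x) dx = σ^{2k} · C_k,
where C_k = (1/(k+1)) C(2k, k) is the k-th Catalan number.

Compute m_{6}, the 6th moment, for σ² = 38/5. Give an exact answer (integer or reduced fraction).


By the scaled semicircle moment identity, m_{2k} = σ^{2k} · C_k with k = 3.
C_3 = (1/(k+1)) · C(2k, k) = (1/4) · C(6, 3) = (1/4) · 20 = 5.
σ^{2k} = (σ²)^k = (38/5)^3 = 54872/125.

Therefore m_{6} = σ^{6} · C_3 = (54872/125) · 5 = 54872/25.


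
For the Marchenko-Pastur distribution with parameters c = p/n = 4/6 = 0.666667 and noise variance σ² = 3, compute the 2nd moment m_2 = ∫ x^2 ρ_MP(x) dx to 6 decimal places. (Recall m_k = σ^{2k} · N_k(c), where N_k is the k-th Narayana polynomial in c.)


E[X²] = σ⁴ (1 + c) (second MP moment). With σ² = 3 (so σ⁴ = 9) and c = 4/6 = 0.666667: E[X²] = 9 · (1 + 0.666667) = 9 · 1.666667.

So E[X^2] = 15.000000.


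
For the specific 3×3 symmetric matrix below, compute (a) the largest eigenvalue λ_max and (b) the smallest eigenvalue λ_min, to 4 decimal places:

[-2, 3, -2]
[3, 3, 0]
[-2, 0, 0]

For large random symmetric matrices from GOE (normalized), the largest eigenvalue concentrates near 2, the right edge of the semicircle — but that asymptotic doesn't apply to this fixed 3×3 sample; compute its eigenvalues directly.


Since M is real symmetric, all three eigenvalues are real; they are the roots of det(λI − M) = λ³ − (tr M) λ² + s λ − det M, where s is the sum of the principal 2×2 minors.
tr M = -2 + 3 + 0 = 1.
s = ((-2)·3 − 3²) + ((-2)·0 − (-2)²) + (3·0 − 0²) = -15 + (-4) + 0 = -19.
det M (expand along row 1) = (-2)·0 − 3·0 + (-2)·6 = -12.
Characteristic polynomial: λ³ − λ² − 19λ + 12 = 0.
Substitute λ = y + (tr M)/3 = y + 0.333333 to remove the quadratic term: y³ + p·y + q = 0 with p = s − (tr M)²/3 = -19.333333 and q = −2(tr M)³/27 + (tr M)·s/3 − det M = 5.592593.
Three real roots ⇒ use the trigonometric (Viète) form: r = 2√(−p/3) = 5.077182, φ = arccos(3q/(p·r)) = arccos(-0.170925) = 1.742564 rad.
y_k = r·cos(φ/3 − 2πk/3) for k = 0, 1, 2 gives y = 4.244493, 0.290541, -4.535034.
λ_k = y_k + 0.333333 gives λ = 4.5778, 0.6239, -4.2017 (check: the sum is 1.0000 = tr M).

Hence λ_max = 4.5778 and λ_min = -4.2017.
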